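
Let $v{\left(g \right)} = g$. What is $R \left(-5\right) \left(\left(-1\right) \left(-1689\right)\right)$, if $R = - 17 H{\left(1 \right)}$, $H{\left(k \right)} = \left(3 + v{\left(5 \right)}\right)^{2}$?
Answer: $9188160$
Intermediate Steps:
$H{\left(k \right)} = 64$ ($H{\left(k \right)} = \left(3 + 5\right)^{2} = 8^{2} = 64$)
$R = -1088$ ($R = \left(-17\right) 64 = -1088$)
$R \left(-5\right) \left(\left(-1\right) \left(-1689\right)\right) = \left(-1088\right) \left(-5\right) \left(\left(-1\right) \left(-1689\right)\right) = 5440 \cdot 1689 = 9188160$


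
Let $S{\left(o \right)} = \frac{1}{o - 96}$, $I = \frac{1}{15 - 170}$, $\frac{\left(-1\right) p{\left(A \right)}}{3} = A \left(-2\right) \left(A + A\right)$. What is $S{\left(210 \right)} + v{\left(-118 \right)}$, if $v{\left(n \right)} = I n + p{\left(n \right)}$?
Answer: $\frac{2952458567}{17670} \approx 1.6709 \cdot 10^{5}$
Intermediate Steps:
$p{\left(A \right)} = 12 A^{2}$ ($p{\left(A \right)} = - 3 A \left(-2\right) \left(A + A\right) = - 3 - 2 A 2 A = - 3 \left(- 4 A^{2}\right) = 12 A^{2}$)
$I = - \frac{1}{155}$ ($I = \frac{1}{-155} = - \frac{1}{155} \approx -0.0064516$)
$S{\left(o \right)} = \frac{1}{-96 + o}$
$v{\left(n \right)} = 12 n^{2} - \frac{n}{155}$ ($v{\left(n \right)} = - \frac{n}{155} + 12 n^{2} = 12 n^{2} - \frac{n}{155}$)
$S{\left(210 \right)} + v{\left(-118 \right)} = \frac{1}{-96 + 210} + \frac{1}{155} \left(-118\right) \left(-1 + 1860 \left(-118\right)\right) = \frac{1}{114} + \frac{1}{155} \left(-118\right) \left(-1 - 219480\right) = \frac{1}{114} + \frac{1}{155} \left(-118\right) \left(-219481\right) = \frac{1}{114} + \frac{25898758}{155} = \frac{2952458567}{17670}$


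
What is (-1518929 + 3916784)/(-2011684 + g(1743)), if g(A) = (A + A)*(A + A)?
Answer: 2397855/10140512 ≈ 0.23646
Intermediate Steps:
g(A) = 4*A**2 (g(A) = (2*A)*(2*A) = 4*A**2)
(-1518929 + 3916784)/(-2011684 + g(1743)) = (-1518929 + 3916784)/(-2011684 + 4*1743**2) = 2397855/(-2011684 + 4*3038049) = 2397855/(-2011684 + 12152196) = 2397855/10140512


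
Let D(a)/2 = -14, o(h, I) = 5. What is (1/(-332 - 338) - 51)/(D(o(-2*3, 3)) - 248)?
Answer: 34171/184920 ≈ 0.18479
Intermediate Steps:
D(a) = -28 (D(a) = 2*(-14) = -28)
(1/(-332 - 338) - 51)/(D(o(-2*3, 3)) - 248) = (1/(-332 - 338) - 51)/(-28 - 248) = (1/(-670) - 51)/(-276) = (-1/670 - 51)*(-1/276) = -34171/670*(-1/276) = 34171/184920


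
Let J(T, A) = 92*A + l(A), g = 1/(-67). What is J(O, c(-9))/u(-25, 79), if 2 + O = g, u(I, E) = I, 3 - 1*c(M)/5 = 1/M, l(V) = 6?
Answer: -12934/225 ≈ -57.484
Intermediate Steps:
c(M) = 15 - 5/M
g = -1/67 ≈ -0.014925
O = -135/67 (O = -2 - 1/67 = -135/67 ≈ -2.0149)
J(T, A) = 6 + 92*A (J(T, A) = 92*A + 6 = 6 + 92*A)
J(O, c(-9))/u(-25, 79) = (6 + 92*(15 - 5/(-9)))/(-25) = (6 + 92*(15 - 5*(-⅑)))*(-1/25) = (6 + 92*(15 + 5/9))*(-1/25) = (6 + 92*(140/9))*(-1/25) = (6 + 12880/9)*(-1/25) = (12934/9)*(-1/25) = -12934/225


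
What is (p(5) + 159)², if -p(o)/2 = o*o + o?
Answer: 9801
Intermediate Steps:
p(o) = -2*o - 2*o² (p(o) = -2*(o*o + o) = -2*(o² + o) = -2*(o + o²) = -2*o - 2*o²)
(p(5) + 159)² = (-2*5*(1 + 5) + 159)² = (-2*5*6 + 159)² = (-60 + 159)² = 99² = 9801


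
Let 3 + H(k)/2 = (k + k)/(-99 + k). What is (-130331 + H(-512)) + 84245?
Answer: -28160164/611 ≈ -46089.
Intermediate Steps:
H(k) = -6 + 4*k/(-99 + k) (H(k) = -6 + 2*((k + k)/(-99 + k)) = -6 + 2*((2*k)/(-99 + k)) = -6 + 2*(2*k/(-99 + k)) = -6 + 4*k/(-99 + k))
(-130331 + H(-512)) + 84245 = (-130331 + 2*(297 - 1*(-512))/(-99 - 512)) + 84245 = (-130331 + 2*(297 + 512)/(-611)) + 84245 = (-130331 + 2*(-1/611)*809) + 84245 = (-130331 - 1618/611) + 84245 = -79633859/611 + 84245 = -28160164/611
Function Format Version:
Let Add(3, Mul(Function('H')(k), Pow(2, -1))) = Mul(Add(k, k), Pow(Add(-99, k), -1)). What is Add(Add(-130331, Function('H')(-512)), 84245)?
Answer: Rational(-28160164, 611) ≈ -46089.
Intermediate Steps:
Function('H')(k) = Add(-6, Mul(4, k, Pow(Add(-99, k), -1))) (Function('H')(k) = Add(-6, Mul(2, Mul(Add(k, k), Pow(Add(-99, k), -1)))) = Add(-6, Mul(2, Mul(Mul(2, k), Pow(Add(-99, k), -1)))) = Add(-6, Mul(2, Mul(2, k, Pow(Add(-99, k), -1)))) = Add(-6, Mul(4, k, Pow(Add(-99, k), -1))))
Add(Add(-130331, Function('H')(-512)), 84245) = Add(Add(-130331, Mul(2, Pow(Add(-99, -512), -1), Add(297, Mul(-1, -512)))), 84245) = Add(Add(-130331, Mul(2, Pow(-611, -1), Add(297, 512))), 84245) = Add(Add(-130331, Mul(2, Rational(-1, 611), 809)), 84245) = Add(Add(-130331, Rational(-1618, 611)), 84245) = Add(Rational(-79633859, 611), 84245) = Rational(-28160164, 611)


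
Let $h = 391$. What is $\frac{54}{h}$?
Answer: $\frac{54}{391} \approx 0.13811$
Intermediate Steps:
$\frac{54}{h} = \frac{54}{391}$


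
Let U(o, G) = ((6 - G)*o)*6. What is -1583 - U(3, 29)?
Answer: -1169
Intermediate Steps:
U(o, G) = 6*o*(6 - G) (U(o, G) = (o*(6 - G))*6 = 6*o*(6 - G))
-1583 - U(3, 29) = -1583 - 6*3*(6 - 1*29) = -1583 - 6*3*(6 - 29) = -1583 - 6*3*(-23) = -1583 - 1*(-414) = -1583 + 414 = -1169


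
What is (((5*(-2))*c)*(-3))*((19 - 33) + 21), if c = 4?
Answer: 840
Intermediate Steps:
(((5*(-2))*c)*(-3))*((19 - 33) + 21) = (((5*(-2))*4)*(-3))*((19 - 33) + 21) = (-10*4*(-3))*(-14 + 21) = -40*(-3)*7 = 120*7 = 840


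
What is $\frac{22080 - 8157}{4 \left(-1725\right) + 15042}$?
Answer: $\frac{4641}{2714} \approx 1.71$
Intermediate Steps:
$\frac{22080 - 8157}{4 \left(-1725\right) + 15042} = \frac{13923}{-6900 + 15042} = \frac{13923}{8142} = 13923 \cdot \frac{1}{8142} = \frac{4641}{2714}$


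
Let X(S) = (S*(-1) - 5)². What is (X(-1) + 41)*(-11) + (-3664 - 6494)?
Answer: -10785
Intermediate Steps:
X(S) = (-5 - S)² (X(S) = (-S - 5)² = (-5 - S)²)
(X(-1) + 41)*(-11) + (-3664 - 6494) = ((5 - 1)² + 41)*(-11) + (-3664 - 6494) = (4² + 41)*(-11) - 10158 = (16 + 41)*(-11) - 10158 = 57*(-11) - 10158 = -627 - 10158 = -10785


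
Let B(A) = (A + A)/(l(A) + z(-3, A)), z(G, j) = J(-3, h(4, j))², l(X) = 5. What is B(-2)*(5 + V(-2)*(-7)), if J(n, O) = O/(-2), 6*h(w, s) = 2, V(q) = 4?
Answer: 3312/181 ≈ 18.298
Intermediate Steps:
h(w, s) = ⅓ (h(w, s) = (⅙)*2 = ⅓)
J(n, O) = -O/2 (J(n, O) = O*(-½) = -O/2)
z(G, j) = 1/36 (z(G, j) = (-½*⅓)² = (-⅙)² = 1/36)
B(A) = 72*A/181 (B(A) = (A + A)/(5 + 1/36) = (2*A)/(181/36) = (2*A)*(36/181) = 72*A/181)
B(-2)*(5 + V(-2)*(-7)) = ((72/181)*(-2))*(5 + 4*(-7)) = -144*(5 - 28)/181 = -144/181*(-23) = 3312/181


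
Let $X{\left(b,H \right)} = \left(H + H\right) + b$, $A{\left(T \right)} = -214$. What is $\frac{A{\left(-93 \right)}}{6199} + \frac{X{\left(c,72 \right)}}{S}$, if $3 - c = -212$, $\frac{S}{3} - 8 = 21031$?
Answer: $- \frac{11281597}{391262283} \approx -0.028834$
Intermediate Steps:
$S = 63117$ ($S = 24 + 3 \cdot 21031 = 24 + 63093 = 63117$)
$c = 215$ ($c = 3 - -212 = 3 + 212 = 215$)
$X{\left(b,H \right)} = b + 2 H$ ($X{\left(b,H \right)} = 2 H + b = b + 2 H$)
$\frac{A{\left(-93 \right)}}{6199} + \frac{X{\left(c,72 \right)}}{S} = - \frac{214}{6199} + \frac{215 + 2 \cdot 72}{63117} = \left(-214\right) \frac{1}{6199} + \left(215 + 144\right) \frac{1}{63117} = - \frac{214}{6199} + 359 \cdot \frac{1}{63117} = - \frac{214}{6199} + \frac{359}{63117} = - \frac{11281597}{391262283}$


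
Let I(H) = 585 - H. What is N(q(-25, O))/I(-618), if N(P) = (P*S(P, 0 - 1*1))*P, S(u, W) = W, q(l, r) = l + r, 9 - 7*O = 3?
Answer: -28561/58947 ≈ -0.48452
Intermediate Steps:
O = 6/7 (O = 9/7 - ⅐*3 = 9/7 - 3/7 = 6/7 ≈ 0.85714)
N(P) = -P² (N(P) = (P*(0 - 1*1))*P = (P*(0 - 1))*P = (P*(-1))*P = (-P)*P = -P²)
N(q(-25, O))/I(-618) = (-(-25 + 6/7)²)/(585 - 1*(-618)) = (-(-169/7)²)/(585 + 618) = -1*28561/49/1203 = -28561/49*1/1203 = -28561/58947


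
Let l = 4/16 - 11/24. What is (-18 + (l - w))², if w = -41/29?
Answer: 136632721/484416 ≈ 282.06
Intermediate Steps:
w = -41/29 (w = -41*1/29 = -41/29 ≈ -1.4138)
l = -5/24 (l = 4*(1/16) - 11*1/24 = ¼ - 11/24 = -5/24 ≈ -0.20833)
(-18 + (l - w))² = (-18 + (-5/24 - 1*(-41/29)))² = (-18 + (-5/24 + 41/29))² = (-18 + 839/696)² = (-11689/696)² = 136632721/484416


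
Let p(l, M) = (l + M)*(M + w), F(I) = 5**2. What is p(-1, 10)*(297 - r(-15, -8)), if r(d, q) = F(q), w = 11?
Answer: 51408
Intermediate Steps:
F(I) = 25
r(d, q) = 25
p(l, M) = (11 + M)*(M + l) (p(l, M) = (l + M)*(M + 11) = (M + l)*(11 + M) = (11 + M)*(M + l))
p(-1, 10)*(297 - r(-15, -8)) = (10**2 + 11*10 + 11*(-1) + 10*(-1))*(297 - 1*25) = (100 + 110 - 11 - 10)*(297 - 25) = 189*272 = 51408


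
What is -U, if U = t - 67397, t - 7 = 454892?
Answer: -387502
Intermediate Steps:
t = 454899 (t = 7 + 454892 = 454899)
U = 387502 (U = 454899 - 67397 = 387502)
-U = -1*387502 = -387502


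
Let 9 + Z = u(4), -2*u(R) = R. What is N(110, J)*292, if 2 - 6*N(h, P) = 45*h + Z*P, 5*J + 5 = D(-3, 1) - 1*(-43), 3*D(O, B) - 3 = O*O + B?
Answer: -10632158/45 ≈ -2.3627e+5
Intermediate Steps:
D(O, B) = 1 + B/3 + O²/3 (D(O, B) = 1 + (O*O + B)/3 = 1 + (O² + B)/3 = 1 + (B + O²)/3 = 1 + (B/3 + O²/3) = 1 + B/3 + O²/3)
u(R) = -R/2
Z = -11 (Z = -9 - ½*4 = -9 - 2 = -11)
J = 127/15 (J = -1 + ((1 + (⅓)*1 + (⅓)*(-3)²) - 1*(-43))/5 = -1 + ((1 + ⅓ + (⅓)*9) + 43)/5 = -1 + ((1 + ⅓ + 3) + 43)/5 = -1 + (13/3 + 43)/5 = -1 + (⅕)*(142/3) = -1 + 142/15 = 127/15 ≈ 8.4667)
N(h, P) = ⅓ - 15*h/2 + 11*P/6 (N(h, P) = ⅓ - (45*h - 11*P)/6 = ⅓ - (-11*P + 45*h)/6 = ⅓ + (-15*h/2 + 11*P/6) = ⅓ - 15*h/2 + 11*P/6)
N(110, J)*292 = (⅓ - 15/2*110 + (11/6)*(127/15))*292 = (⅓ - 825 + 1397/90)*292 = -72823/90*292 = -10632158/45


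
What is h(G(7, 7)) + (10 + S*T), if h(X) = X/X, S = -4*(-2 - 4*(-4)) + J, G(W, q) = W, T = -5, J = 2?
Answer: 281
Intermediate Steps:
S = -54 (S = -4*(-2 - 4*(-4)) + 2 = -4*(-2 + 16) + 2 = -4*14 + 2 = -56 + 2 = -54)
h(X) = 1
h(G(7, 7)) + (10 + S*T) = 1 + (10 - 54*(-5)) = 1 + (10 + 270) = 1 + 280 = 281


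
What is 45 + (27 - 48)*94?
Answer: -1929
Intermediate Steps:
45 + (27 - 48)*94 = 45 - 21*94 = 45 - 1974 = -1929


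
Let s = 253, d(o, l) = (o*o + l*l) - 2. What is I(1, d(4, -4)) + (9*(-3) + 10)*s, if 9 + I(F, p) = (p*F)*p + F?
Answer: -3409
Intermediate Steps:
d(o, l) = -2 + l² + o² (d(o, l) = (o² + l²) - 2 = (l² + o²) - 2 = -2 + l² + o²)
I(F, p) = -9 + F + F*p² (I(F, p) = -9 + ((p*F)*p + F) = -9 + ((F*p)*p + F) = -9 + (F*p² + F) = -9 + (F + F*p²) = -9 + F + F*p²)
I(1, d(4, -4)) + (9*(-3) + 10)*s = (-9 + 1 + 1*(-2 + (-4)² + 4²)²) + (9*(-3) + 10)*253 = (-9 + 1 + 1*(-2 + 16 + 16)²) + (-27 + 10)*253 = (-9 + 1 + 1*30²) - 17*253 = (-9 + 1 + 1*900) - 4301 = (-9 + 1 + 900) - 4301 = 892 - 4301 = -3409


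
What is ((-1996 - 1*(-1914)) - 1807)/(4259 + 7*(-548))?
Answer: -1889/423 ≈ -4.4657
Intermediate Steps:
((-1996 - 1*(-1914)) - 1807)/(4259 + 7*(-548)) = ((-1996 + 1914) - 1807)/(4259 - 3836) = (-82 - 1807)/423 = -1889*1/423 = -1889/423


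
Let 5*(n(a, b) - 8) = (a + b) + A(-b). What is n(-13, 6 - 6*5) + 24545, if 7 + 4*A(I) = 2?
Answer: 490907/20 ≈ 24545.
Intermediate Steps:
A(I) = -5/4 (A(I) = -7/4 + (¼)*2 = -7/4 + ½ = -5/4)
n(a, b) = 31/4 + a/5 + b/5 (n(a, b) = 8 + ((a + b) - 5/4)/5 = 8 + (-5/4 + a + b)/5 = 8 + (-¼ + a/5 + b/5) = 31/4 + a/5 + b/5)
n(-13, 6 - 6*5) + 24545 = (31/4 + (⅕)*(-13) + (6 - 6*5)/5) + 24545 = (31/4 - 13/5 + (6 - 30)/5) + 24545 = (31/4 - 13/5 + (⅕)*(-24)) + 24545 = (31/4 - 13/5 - 24/5) + 24545 = 7/20 + 24545 = 490907/20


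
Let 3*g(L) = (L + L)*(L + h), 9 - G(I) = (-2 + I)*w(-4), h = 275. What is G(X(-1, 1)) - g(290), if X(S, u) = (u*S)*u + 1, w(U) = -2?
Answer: -327685/3 ≈ -1.0923e+5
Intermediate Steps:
X(S, u) = 1 + S*u² (X(S, u) = (S*u)*u + 1 = S*u² + 1 = 1 + S*u²)
G(I) = 5 + 2*I (G(I) = 9 - (-2 + I)*(-2) = 9 - (4 - 2*I) = 9 + (-4 + 2*I) = 5 + 2*I)
g(L) = 2*L*(275 + L)/3 (g(L) = ((L + L)*(L + 275))/3 = ((2*L)*(275 + L))/3 = (2*L*(275 + L))/3 = 2*L*(275 + L)/3)
G(X(-1, 1)) - g(290) = (5 + 2*(1 - 1*1²)) - 2*290*(275 + 290)/3 = (5 + 2*(1 - 1*1)) - 2*290*565/3 = (5 + 2*(1 - 1)) - 1*327700/3 = (5 + 2*0) - 327700/3 = (5 + 0) - 327700/3 = 5 - 327700/3 = -327685/3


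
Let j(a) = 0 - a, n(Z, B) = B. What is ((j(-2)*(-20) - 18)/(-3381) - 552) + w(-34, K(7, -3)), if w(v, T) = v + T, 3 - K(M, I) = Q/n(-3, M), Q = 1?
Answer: -1971548/3381 ≈ -583.13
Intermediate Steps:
K(M, I) = 3 - 1/M
j(a) = -a
w(v, T) = T + v
((j(-2)*(-20) - 18)/(-3381) - 552) + w(-34, K(7, -3)) = ((-1*(-2)*(-20) - 18)/(-3381) - 552) + ((3 - 1/7) - 34) = ((2*(-20) - 18)*(-1/3381) - 552) + ((3 - 1*1/7) - 34) = ((-40 - 18)*(-1/3381) - 552) + ((3 - 1/7) - 34) = (-58*(-1/3381) - 552) + (20/7 - 34) = (58/3381 - 552) - 218/7 = -1866254/3381 - 218/7 = -1971548/3381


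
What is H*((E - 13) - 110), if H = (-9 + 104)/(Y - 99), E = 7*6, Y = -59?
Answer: 7695/158 ≈ 48.703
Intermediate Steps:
E = 42
H = -95/158 (H = (-9 + 104)/(-59 - 99) = 95/(-158) = 95*(-1/158) = -95/158 ≈ -0.60127)
H*((E - 13) - 110) = -95*((42 - 13) - 110)/158 = -95*(29 - 110)/158 = -95/158*(-81) = 7695/158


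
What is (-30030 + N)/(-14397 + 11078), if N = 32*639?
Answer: 9582/3319 ≈ 2.8870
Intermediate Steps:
N = 20448
(-30030 + N)/(-14397 + 11078) = (-30030 + 20448)/(-14397 + 11078) = -9582/(-3319) = -9582*(-1/3319) = 9582/3319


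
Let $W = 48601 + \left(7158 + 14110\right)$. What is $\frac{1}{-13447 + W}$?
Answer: $\frac{1}{56422} \approx 1.7724 \cdot 10^{-5}$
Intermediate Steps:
$W = 69869$ ($W = 48601 + 21268 = 69869$)
$\frac{1}{-13447 + W} = \frac{1}{-13447 + 69869} = \frac{1}{56422}$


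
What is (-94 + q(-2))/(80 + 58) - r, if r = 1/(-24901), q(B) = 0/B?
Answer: -1170278/1718169 ≈ -0.68112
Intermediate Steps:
q(B) = 0
r = -1/24901 ≈ -4.0159e-5
(-94 + q(-2))/(80 + 58) - r = (-94 + 0)/(80 + 58) - 1*(-1/24901) = -94/138 + 1/24901 = (1/138)*(-94) + 1/24901 = -47/69 + 1/24901 = -1170278/1718169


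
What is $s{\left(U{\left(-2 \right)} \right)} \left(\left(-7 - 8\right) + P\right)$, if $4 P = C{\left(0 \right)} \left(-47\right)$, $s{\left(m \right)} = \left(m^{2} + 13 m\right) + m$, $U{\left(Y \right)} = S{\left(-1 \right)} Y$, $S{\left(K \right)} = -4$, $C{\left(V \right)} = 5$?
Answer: $-12980$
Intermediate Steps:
$U{\left(Y \right)} = - 4 Y$
$s{\left(m \right)} = m^{2} + 14 m$
$P = - \frac{235}{4}$ ($P = \frac{5 \left(-47\right)}{4} = \frac{1}{4} \left(-235\right) = - \frac{235}{4} \approx -58.75$)
$s{\left(U{\left(-2 \right)} \right)} \left(\left(-7 - 8\right) + P\right) = \left(-4\right) \left(-2\right) \left(14 - -8\right) \left(\left(-7 - 8\right) - \frac{235}{4}\right) = 8 \left(14 + 8\right) \left(-15 - \frac{235}{4}\right) = 8 \cdot 22 \left(- \frac{295}{4}\right) = 176 \left(- \frac{295}{4}\right) = -12980$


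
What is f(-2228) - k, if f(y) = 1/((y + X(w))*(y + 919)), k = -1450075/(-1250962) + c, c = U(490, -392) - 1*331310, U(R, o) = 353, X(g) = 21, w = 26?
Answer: 70356985891089487/212587231318 ≈ 3.3096e+5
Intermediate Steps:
c = -330957 (c = 353 - 1*331310 = 353 - 331310 = -330957)
k = -414013180559/1250962 (k = -1450075/(-1250962) - 330957 = -1450075*(-1/1250962) - 330957 = 1450075/1250962 - 330957 = -414013180559/1250962 ≈ -3.3096e+5)
f(y) = 1/((21 + y)*(919 + y)) (f(y) = 1/((y + 21)*(y + 919)) = 1/((21 + y)*(919 + y)))
f(-2228) - k = 1/(19299 + (-2228)² + 940*(-2228)) - 1*(-414013180559/1250962) = 1/(19299 + 4963984 - 2094320) + 414013180559/1250962 = 1/2888963 + 414013180559/1250962 = 70356985891089487/212587231318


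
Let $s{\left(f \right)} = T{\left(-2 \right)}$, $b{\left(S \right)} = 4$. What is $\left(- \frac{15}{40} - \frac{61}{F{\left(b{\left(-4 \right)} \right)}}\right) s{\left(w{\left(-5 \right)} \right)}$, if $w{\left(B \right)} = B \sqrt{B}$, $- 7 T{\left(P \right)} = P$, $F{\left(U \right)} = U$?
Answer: $- \frac{125}{28} \approx -4.4643$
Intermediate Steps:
$T{\left(P \right)} = - \frac{P}{7}$
$w{\left(B \right)} = B^{\frac{3}{2}}$
$s{\left(f \right)} = \frac{2}{7}$ ($s{\left(f \right)} = \left(- \frac{1}{7}\right) \left(-2\right) = \frac{2}{7}$)
$\left(- \frac{15}{40} - \frac{61}{F{\left(b{\left(-4 \right)} \right)}}\right) s{\left(w{\left(-5 \right)} \right)} = \left(- \frac{15}{40} - \frac{61}{4}\right) \frac{2}{7} = \left(\left(-15\right) \frac{1}{40} - \frac{61}{4}\right) \frac{2}{7} = \left(- \frac{3}{8} - \frac{61}{4}\right) \frac{2}{7} = \left(- \frac{125}{8}\right) \frac{2}{7} = - \frac{125}{28}$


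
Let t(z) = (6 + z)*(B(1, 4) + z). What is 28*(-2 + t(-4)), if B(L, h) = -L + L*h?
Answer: -112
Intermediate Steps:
t(z) = (3 + z)*(6 + z) (t(z) = (6 + z)*(1*(-1 + 4) + z) = (6 + z)*(1*3 + z) = (6 + z)*(3 + z) = (3 + z)*(6 + z))
28*(-2 + t(-4)) = 28*(-2 + (18 + (-4)² + 9*(-4))) = 28*(-2 + (18 + 16 - 36)) = 28*(-2 - 2) = 28*(-4) = -112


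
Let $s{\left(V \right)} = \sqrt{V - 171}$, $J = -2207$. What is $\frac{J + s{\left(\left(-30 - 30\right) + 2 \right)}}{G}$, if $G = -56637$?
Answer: $\frac{2207}{56637} - \frac{i \sqrt{229}}{56637} \approx 0.038967 - 0.00026719 i$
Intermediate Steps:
$s{\left(V \right)} = \sqrt{-171 + V}$
$\frac{J + s{\left(\left(-30 - 30\right) + 2 \right)}}{G} = \frac{-2207 + \sqrt{-171 + \left(\left(-30 - 30\right) + 2\right)}}{-56637} = \left(-2207 + \sqrt{-171 + \left(-60 + 2\right)}\right) \left(- \frac{1}{56637}\right) = \left(-2207 + \sqrt{-171 - 58}\right) \left(- \frac{1}{56637}\right) = \left(-2207 + \sqrt{-229}\right) \left(- \frac{1}{56637}\right) = \left(-2207 + i \sqrt{229}\right) \left(- \frac{1}{56637}\right) = \frac{2207}{56637} - \frac{i \sqrt{229}}{56637}$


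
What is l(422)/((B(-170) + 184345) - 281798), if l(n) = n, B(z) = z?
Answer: -422/97623 ≈ -0.0043228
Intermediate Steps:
l(422)/((B(-170) + 184345) - 281798) = 422/((-170 + 184345) - 281798) = 422/(184175 - 281798) = 422/(-97623) = 422*(-1/97623) = -422/97623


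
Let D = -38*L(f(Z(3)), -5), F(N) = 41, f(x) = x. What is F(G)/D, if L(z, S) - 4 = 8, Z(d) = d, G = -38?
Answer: -41/456 ≈ -0.089912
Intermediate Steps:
L(z, S) = 12 (L(z, S) = 4 + 8 = 12)
D = -456 (D = -38*12 = -456)
F(G)/D = 41/(-456) = 41*(-1/456) = -41/456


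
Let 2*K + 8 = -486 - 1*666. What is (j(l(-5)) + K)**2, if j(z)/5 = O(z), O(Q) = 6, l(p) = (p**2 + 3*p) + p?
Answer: 302500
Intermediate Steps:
l(p) = p**2 + 4*p
j(z) = 30 (j(z) = 5*6 = 30)
K = -580 (K = -4 + (-486 - 1*666)/2 = -4 + (-486 - 666)/2 = -4 + (1/2)*(-1152) = -4 - 576 = -580)
(j(l(-5)) + K)**2 = (30 - 580)**2 = (-550)**2 = 302500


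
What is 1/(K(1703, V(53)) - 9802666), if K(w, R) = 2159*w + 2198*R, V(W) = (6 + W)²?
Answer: 1/1525349 ≈ 6.5559e-7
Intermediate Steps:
1/(K(1703, V(53)) - 9802666) = 1/((2159*1703 + 2198*(6 + 53)²) - 9802666) = 1/((3676777 + 2198*59²) - 9802666) = 1/((3676777 + 2198*3481) - 9802666) = 1/((3676777 + 7651238) - 9802666) = 1/(11328015 - 9802666) = 1/1525349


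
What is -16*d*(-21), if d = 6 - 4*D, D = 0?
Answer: 2016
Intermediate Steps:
d = 6 (d = 6 - 4*0 = 6 + 0 = 6)
-16*d*(-21) = -16*6*(-21) = -96*(-21) = 2016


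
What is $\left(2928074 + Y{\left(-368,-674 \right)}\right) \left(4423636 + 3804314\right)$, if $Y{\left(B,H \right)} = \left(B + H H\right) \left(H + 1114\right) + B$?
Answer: $1667371243166700$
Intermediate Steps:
$Y{\left(B,H \right)} = B + \left(1114 + H\right) \left(B + H^{2}\right)$ ($Y{\left(B,H \right)} = \left(B + H^{2}\right) \left(1114 + H\right) + B = \left(1114 + H\right) \left(B + H^{2}\right) + B = B + \left(1114 + H\right) \left(B + H^{2}\right)$)
$\left(2928074 + Y{\left(-368,-674 \right)}\right) \left(4423636 + 3804314\right) = \left(2928074 + \left(\left(-674\right)^{3} + 1114 \left(-674\right)^{2} + 1115 \left(-368\right) - -248032\right)\right) \left(4423636 + 3804314\right) = \left(2928074 + \left(-306182024 + 1114 \cdot 454276 - 410320 + 248032\right)\right) 8227950 = \left(2928074 + \left(-306182024 + 506063464 - 410320 + 248032\right)\right) 8227950 = \left(2928074 + 199719152\right) 8227950 = 202647226 \cdot 8227950 = 1667371243166700$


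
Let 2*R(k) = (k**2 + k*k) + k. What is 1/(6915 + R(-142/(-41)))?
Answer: 1681/11647190 ≈ 0.00014433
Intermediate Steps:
R(k) = k**2 + k/2 (R(k) = ((k**2 + k*k) + k)/2 = ((k**2 + k**2) + k)/2 = (2*k**2 + k)/2 = (k + 2*k**2)/2 = k**2 + k/2)
1/(6915 + R(-142/(-41))) = 1/(6915 + (-142/(-41))*(1/2 - 142/(-41))) = 1/(6915 + (-142*(-1/41))*(1/2 - 142*(-1/41))) = 1/(6915 + 142*(1/2 + 142/41)/41) = 1/(6915 + (142/41)*(325/82)) = 1/(6915 + 23075/1681) = 1/(11647190/1681) = 1681/11647190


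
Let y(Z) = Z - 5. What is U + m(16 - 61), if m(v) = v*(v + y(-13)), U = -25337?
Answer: -22502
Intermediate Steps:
y(Z) = -5 + Z
m(v) = v*(-18 + v) (m(v) = v*(v + (-5 - 13)) = v*(v - 18) = v*(-18 + v))
U + m(16 - 61) = -25337 + (16 - 61)*(-18 + (16 - 61)) = -25337 - 45*(-18 - 45) = -25337 - 45*(-63) = -25337 + 2835 = -22502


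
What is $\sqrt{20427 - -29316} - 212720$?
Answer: $-212720 + 3 \sqrt{5527} \approx -2.125 \cdot 10^{5}$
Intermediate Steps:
$\sqrt{20427 - -29316} - 212720 = \sqrt{20427 + 29316} - 212720 = \sqrt{49743} - 212720 = 3 \sqrt{5527} - 212720 = -212720 + 3 \sqrt{5527}$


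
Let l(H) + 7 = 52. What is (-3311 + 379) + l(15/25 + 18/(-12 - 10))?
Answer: -2887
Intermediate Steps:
l(H) = 45 (l(H) = -7 + 52 = 45)
(-3311 + 379) + l(15/25 + 18/(-12 - 10)) = (-3311 + 379) + 45 = -2932 + 45 = -2887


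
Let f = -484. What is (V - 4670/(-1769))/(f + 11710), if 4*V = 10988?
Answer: 1621371/6619598 ≈ 0.24494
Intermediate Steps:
V = 2747 (V = (1/4)*10988 = 2747)
(V - 4670/(-1769))/(f + 11710) = (2747 - 4670/(-1769))/(-484 + 11710) = (2747 - 4670*(-1/1769))/11226 = (2747 + 4670/1769)*(1/11226) = (4864113/1769)*(1/11226) = 1621371/6619598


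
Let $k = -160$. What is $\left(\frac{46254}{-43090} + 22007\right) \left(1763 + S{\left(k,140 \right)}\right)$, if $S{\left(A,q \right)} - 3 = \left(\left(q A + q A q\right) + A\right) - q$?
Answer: $- \frac{1496758249248592}{21545} \approx -6.9471 \cdot 10^{10}$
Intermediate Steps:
$S{\left(A,q \right)} = 3 + A - q + A q + A q^{2}$ ($S{\left(A,q \right)} = 3 - \left(q - A - q A - q A q\right) = 3 - \left(q - A - A q - A q q\right) = 3 - \left(q - A - A q - A q^{2}\right) = 3 + \left(A - q + A q + A q^{2}\right) = 3 + A - q + A q + A q^{2}$)
$\left(\frac{46254}{-43090} + 22007\right) \left(1763 + S{\left(k,140 \right)}\right) = \left(\frac{46254}{-43090} + 22007\right) \left(1763 - \left(22697 + 3136000\right)\right) = \left(46254 \left(- \frac{1}{43090}\right) + 22007\right) \left(1763 - 3158697\right) = \left(- \frac{23127}{21545} + 22007\right) \left(1763 - 3158697\right) = \frac{474117688 \left(1763 - 3158697\right)}{21545} = \frac{474117688}{21545} \left(-3156934\right) = - \frac{1496758249248592}{21545}$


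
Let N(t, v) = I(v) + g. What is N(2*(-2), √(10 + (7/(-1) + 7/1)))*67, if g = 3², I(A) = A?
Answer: 603 + 67*√10 ≈ 814.87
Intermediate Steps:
g = 9
N(t, v) = 9 + v (N(t, v) = v + 9 = 9 + v)
N(2*(-2), √(10 + (7/(-1) + 7/1)))*67 = (9 + √(10 + (7/(-1) + 7/1)))*67 = (9 + √(10 + (7*(-1) + 7*1)))*67 = (9 + √(10 + (-7 + 7)))*67 = (9 + √(10 + 0))*67 = (9 + √10)*67 = 603 + 67*√10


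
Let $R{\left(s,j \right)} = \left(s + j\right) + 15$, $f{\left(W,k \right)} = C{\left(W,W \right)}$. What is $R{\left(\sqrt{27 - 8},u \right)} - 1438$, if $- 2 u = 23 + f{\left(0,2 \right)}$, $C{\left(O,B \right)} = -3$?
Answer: $-1433 + \sqrt{19} \approx -1428.6$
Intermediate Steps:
$f{\left(W,k \right)} = -3$
$u = -10$ ($u = - \frac{23 - 3}{2} = \left(- \frac{1}{2}\right) 20 = -10$)
$R{\left(s,j \right)} = 15 + j + s$ ($R{\left(s,j \right)} = \left(j + s\right) + 15 = 15 + j + s$)
$R{\left(\sqrt{27 - 8},u \right)} - 1438 = \left(15 - 10 + \sqrt{27 - 8}\right) - 1438 = \left(15 - 10 + \sqrt{19}\right) - 1438 = \left(5 + \sqrt{19}\right) - 1438 = -1433 + \sqrt{19}$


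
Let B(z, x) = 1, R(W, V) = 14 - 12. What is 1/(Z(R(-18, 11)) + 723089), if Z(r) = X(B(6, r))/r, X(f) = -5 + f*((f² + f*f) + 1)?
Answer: 1/723088 ≈ 1.3830e-6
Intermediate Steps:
R(W, V) = 2
X(f) = -5 + f*(1 + 2*f²) (X(f) = -5 + f*((f² + f²) + 1) = -5 + f*(2*f² + 1) = -5 + f*(1 + 2*f²))
Z(r) = -2/r (Z(r) = (-5 + 1 + 2*1³)/r = (-5 + 1 + 2*1)/r = (-5 + 1 + 2)/r = -2/r)
1/(Z(R(-18, 11)) + 723089) = 1/(-2/2 + 723089) = 1/(-2*½ + 723089) = 1/(-1 + 723089) = 1/723088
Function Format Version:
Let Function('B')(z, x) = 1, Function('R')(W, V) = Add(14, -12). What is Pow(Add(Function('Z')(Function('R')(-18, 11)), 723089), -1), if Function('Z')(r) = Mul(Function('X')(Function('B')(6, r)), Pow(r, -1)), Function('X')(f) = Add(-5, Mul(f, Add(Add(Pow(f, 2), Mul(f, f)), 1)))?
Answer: Rational(1, 723088) ≈ 1.3830e-6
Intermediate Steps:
Function('R')(W, V) = 2
Function('X')(f) = Add(-5, Mul(f, Add(1, Mul(2, Pow(f, 2))))) (Function('X')(f) = Add(-5, Mul(f, Add(Add(Pow(f, 2), Pow(f, 2)), 1))) = Add(-5, Mul(f, Add(Mul(2, Pow(f, 2)), 1))) = Add(-5, Mul(f, Add(1, Mul(2, Pow(f, 2))))))
Function('Z')(r) = Mul(-2, Pow(r, -1)) (Function('Z')(r) = Mul(Add(-5, 1, Mul(2, Pow(1, 3))), Pow(r, -1)) = Mul(Add(-5, 1, Mul(2, 1)), Pow(r, -1)) = Mul(Add(-5, 1, 2), Pow(r, -1)) = Mul(-2, Pow(r, -1)))
Pow(Add(Function('Z')(Function('R')(-18, 11)), 723089), -1) = Pow(Add(Mul(-2, Pow(2, -1)), 723089), -1) = Pow(Add(Mul(-2, Rational(1, 2)), 723089), -1) = Pow(Add(-1, 723089), -1) = Pow(723088, -1) = Rational(1, 723088)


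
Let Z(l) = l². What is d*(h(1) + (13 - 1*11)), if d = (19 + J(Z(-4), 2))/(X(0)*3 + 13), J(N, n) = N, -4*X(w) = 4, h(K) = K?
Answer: 21/2 ≈ 10.500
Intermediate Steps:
X(w) = -1 (X(w) = -¼*4 = -1)
d = 7/2 (d = (19 + (-4)²)/(-1*3 + 13) = (19 + 16)/(-3 + 13) = 35/10 = 35*(⅒) = 7/2 ≈ 3.5000)
d*(h(1) + (13 - 1*11)) = 7*(1 + (13 - 1*11))/2 = 7*(1 + (13 - 11))/2 = 7*(1 + 2)/2 = (7/2)*3 = 21/2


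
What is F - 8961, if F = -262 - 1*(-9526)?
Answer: 303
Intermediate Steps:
F = 9264 (F = -262 + 9526 = 9264)
F - 8961 = 9264 - 8961 = 303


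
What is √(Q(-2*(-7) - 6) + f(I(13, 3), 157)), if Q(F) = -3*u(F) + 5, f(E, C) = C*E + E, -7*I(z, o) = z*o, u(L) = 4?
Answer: I*√43477/7 ≈ 29.787*I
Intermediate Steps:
I(z, o) = -o*z/7 (I(z, o) = -z*o/7 = -o*z/7)
f(E, C) = E + C*E
Q(F) = -7 (Q(F) = -3*4 + 5 = -12 + 5 = -7)
√(Q(-2*(-7) - 6) + f(I(13, 3), 157)) = √(-7 + (-⅐*3*13)*(1 + 157)) = √(-7 - 39/7*158) = √(-7 - 6162/7) = √(-6211/7) = I*√43477/7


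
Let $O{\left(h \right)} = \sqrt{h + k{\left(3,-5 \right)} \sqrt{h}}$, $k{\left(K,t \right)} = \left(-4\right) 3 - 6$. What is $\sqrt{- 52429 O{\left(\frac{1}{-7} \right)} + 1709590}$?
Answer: $\frac{\sqrt{83769910 - 367003 \sqrt{7} \sqrt{-1 - 18 i \sqrt{7}}}}{7} \approx 1271.0 + 38.442 i$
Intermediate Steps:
$k{\left(K,t \right)} = -18$ ($k{\left(K,t \right)} = -12 - 6 = -18$)
$O{\left(h \right)} = \sqrt{h - 18 \sqrt{h}}$
$\sqrt{- 52429 O{\left(\frac{1}{-7} \right)} + 1709590} = \sqrt{- 52429 \sqrt{\frac{1}{-7} - 18 \sqrt{\frac{1}{-7}}} + 1709590} = \sqrt{- 52429 \sqrt{- \frac{1}{7} - 18 \sqrt{- \frac{1}{7}}} + 1709590} = \sqrt{- 52429 \sqrt{- \frac{1}{7} - 18 \frac{i \sqrt{7}}{7}} + 1709590} = \sqrt{- 52429 \sqrt{- \frac{1}{7} - \frac{18 i \sqrt{7}}{7}} + 1709590} = \sqrt{1709590 - 52429 \sqrt{- \frac{1}{7} - \frac{18 i \sqrt{7}}{7}}}$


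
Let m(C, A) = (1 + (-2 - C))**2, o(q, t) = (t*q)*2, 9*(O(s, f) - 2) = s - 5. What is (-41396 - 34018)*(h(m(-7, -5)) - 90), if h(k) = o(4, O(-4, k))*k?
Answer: -14931972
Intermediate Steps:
O(s, f) = 13/9 + s/9 (O(s, f) = 2 + (s - 5)/9 = 2 + (-5 + s)/9 = 2 + (-5/9 + s/9) = 13/9 + s/9)
o(q, t) = 2*q*t (o(q, t) = (q*t)*2 = 2*q*t)
m(C, A) = (-1 - C)**2
h(k) = 8*k (h(k) = (2*4*(13/9 + (1/9)*(-4)))*k = (2*4*(13/9 - 4/9))*k = (2*4*1)*k = 8*k)
(-41396 - 34018)*(h(m(-7, -5)) - 90) = (-41396 - 34018)*(8*(1 - 7)**2 - 90) = -75414*(8*(-6)**2 - 90) = -75414*(8*36 - 90) = -75414*(288 - 90) = -75414*198 = -14931972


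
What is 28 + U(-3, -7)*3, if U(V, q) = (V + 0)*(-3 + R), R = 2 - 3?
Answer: 64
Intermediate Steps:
R = -1
U(V, q) = -4*V (U(V, q) = (V + 0)*(-3 - 1) = V*(-4) = -4*V)
28 + U(-3, -7)*3 = 28 - 4*(-3)*3 = 28 + 12*3 = 28 + 36 = 64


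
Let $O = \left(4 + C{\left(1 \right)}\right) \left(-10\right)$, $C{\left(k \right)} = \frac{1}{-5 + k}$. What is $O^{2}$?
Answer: $\frac{5625}{4} \approx 1406.3$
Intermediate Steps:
$O = - \frac{75}{2}$ ($O = \left(4 + \frac{1}{-5 + 1}\right) \left(-10\right) = \left(4 + \frac{1}{-4}\right) \left(-10\right) = \left(4 - \frac{1}{4}\right) \left(-10\right) = \frac{15}{4} \left(-10\right) = - \frac{75}{2} \approx -37.5$)
$O^{2} = \left(- \frac{75}{2}\right)^{2} = \frac{5625}{4}$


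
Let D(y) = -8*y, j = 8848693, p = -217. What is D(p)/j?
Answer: 248/1264099 ≈ 0.00019619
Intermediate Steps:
D(p)/j = -8*(-217)/8848693 = 1736*(1/8848693) = 248/1264099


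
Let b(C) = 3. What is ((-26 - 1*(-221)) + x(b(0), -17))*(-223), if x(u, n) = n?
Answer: -39694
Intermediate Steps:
((-26 - 1*(-221)) + x(b(0), -17))*(-223) = ((-26 - 1*(-221)) - 17)*(-223) = ((-26 + 221) - 17)*(-223) = (195 - 17)*(-223) = 178*(-223) = -39694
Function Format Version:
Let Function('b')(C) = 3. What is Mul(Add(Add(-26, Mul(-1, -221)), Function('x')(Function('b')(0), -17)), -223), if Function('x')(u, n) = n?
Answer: -39694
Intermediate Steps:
Mul(Add(Add(-26, Mul(-1, -221)), Function('x')(Function('b')(0), -17)), -223) = Mul(Add(Add(-26, Mul(-1, -221)), -17), -223) = Mul(Add(Add(-26, 221), -17), -223) = Mul(Add(195, -17), -223) = Mul(178, -223) = -39694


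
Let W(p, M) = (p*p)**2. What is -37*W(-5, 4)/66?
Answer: -23125/66 ≈ -350.38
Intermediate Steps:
W(p, M) = p**4 (W(p, M) = (p**2)**2 = p**4)
-37*W(-5, 4)/66 = -37*(-5)**4/66 = -23125/66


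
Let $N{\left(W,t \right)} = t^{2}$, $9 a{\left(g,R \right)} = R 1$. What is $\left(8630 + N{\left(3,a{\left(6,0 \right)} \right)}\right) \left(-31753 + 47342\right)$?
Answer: $134533070$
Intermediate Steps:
$a{\left(g,R \right)} = \frac{R}{9}$ ($a{\left(g,R \right)} = \frac{R 1}{9} = \frac{R}{9}$)
$\left(8630 + N{\left(3,a{\left(6,0 \right)} \right)}\right) \left(-31753 + 47342\right) = \left(8630 + \left(\frac{1}{9} \cdot 0\right)^{2}\right) \left(-31753 + 47342\right) = \left(8630 + 0^{2}\right) 15589 = \left(8630 + 0\right) 15589 = 8630 \cdot 15589 = 134533070$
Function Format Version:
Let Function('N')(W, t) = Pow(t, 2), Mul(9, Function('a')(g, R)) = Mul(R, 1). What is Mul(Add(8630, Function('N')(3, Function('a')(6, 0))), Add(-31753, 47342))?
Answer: 134533070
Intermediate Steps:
Function('a')(g, R) = Mul(Rational(1, 9), R) (Function('a')(g, R) = Mul(Rational(1, 9), Mul(R, 1)) = Mul(Rational(1, 9), R))
Mul(Add(8630, Function('N')(3, Function('a')(6, 0))), Add(-31753, 47342)) = Mul(Add(8630, Pow(Mul(Rational(1, 9), 0), 2)), Add(-31753, 47342)) = Mul(Add(8630, Pow(0, 2)), 15589) = Mul(Add(8630, 0), 15589) = Mul(8630, 15589) = 134533070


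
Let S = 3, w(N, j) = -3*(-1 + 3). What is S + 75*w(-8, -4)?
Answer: -447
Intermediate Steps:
w(N, j) = -6 (w(N, j) = -3*2 = -6)
S + 75*w(-8, -4) = 3 + 75*(-6) = 3 - 450 = -447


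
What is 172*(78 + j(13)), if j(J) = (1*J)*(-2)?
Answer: 8944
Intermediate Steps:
j(J) = -2*J (j(J) = J*(-2) = -2*J)
172*(78 + j(13)) = 172*(78 - 2*13) = 172*(78 - 26) = 172*52 = 8944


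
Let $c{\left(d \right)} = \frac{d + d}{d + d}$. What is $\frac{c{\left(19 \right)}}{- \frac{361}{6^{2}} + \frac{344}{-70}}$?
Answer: $- \frac{1260}{18827} \approx -0.066925$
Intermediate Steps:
$c{\left(d \right)} = 1$ ($c{\left(d \right)} = \frac{2 d}{2 d} = 2 d \frac{1}{2 d} = 1$)
$\frac{c{\left(19 \right)}}{- \frac{361}{6^{2}} + \frac{344}{-70}} = 1 \frac{1}{- \frac{361}{6^{2}} + \frac{344}{-70}} = 1 \frac{1}{- \frac{361}{36} + 344 \left(- \frac{1}{70}\right)} = 1 \frac{1}{\left(-361\right) \frac{1}{36} - \frac{172}{35}} = 1 \frac{1}{- \frac{361}{36} - \frac{172}{35}} = 1 \frac{1}{- \frac{18827}{1260}} = 1 \left(- \frac{1260}{18827}\right) = - \frac{1260}{18827}$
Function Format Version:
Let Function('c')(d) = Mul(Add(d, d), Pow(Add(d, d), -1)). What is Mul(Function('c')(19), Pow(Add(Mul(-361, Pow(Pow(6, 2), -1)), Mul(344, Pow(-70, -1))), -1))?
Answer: Rational(-1260, 18827) ≈ -0.066925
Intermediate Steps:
Function('c')(d) = 1 (Function('c')(d) = Mul(Mul(2, d), Pow(Mul(2, d), -1)) = Mul(Mul(2, d), Mul(Rational(1, 2), Pow(d, -1))) = 1)
Mul(Function('c')(19), Pow(Add(Mul(-361, Pow(Pow(6, 2), -1)), Mul(344, Pow(-70, -1))), -1)) = Mul(1, Pow(Add(Mul(-361, Pow(Pow(6, 2), -1)), Mul(344, Pow(-70, -1))), -1)) = Mul(1, Pow(Add(Mul(-361, Pow(36, -1)), Mul(344, Rational(-1, 70))), -1)) = Mul(1, Pow(Add(Mul(-361, Rational(1, 36)), Rational(-172, 35)), -1)) = Mul(1, Pow(Add(Rational(-361, 36), Rational(-172, 35)), -1)) = Mul(1, Pow(Rational(-18827, 1260), -1)) = Mul(1, Rational(-1260, 18827)) = Rational(-1260, 18827)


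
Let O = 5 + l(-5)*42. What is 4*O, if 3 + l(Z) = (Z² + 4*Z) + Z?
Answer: -484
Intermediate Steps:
l(Z) = -3 + Z² + 5*Z (l(Z) = -3 + ((Z² + 4*Z) + Z) = -3 + (Z² + 5*Z) = -3 + Z² + 5*Z)
O = -121 (O = 5 + (-3 + (-5)² + 5*(-5))*42 = 5 + (-3 + 25 - 25)*42 = 5 - 3*42 = 5 - 126 = -121)
4*O = 4*(-121) = -484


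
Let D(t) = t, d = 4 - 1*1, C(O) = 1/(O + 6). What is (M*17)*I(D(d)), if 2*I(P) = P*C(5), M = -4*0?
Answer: 0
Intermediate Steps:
M = 0
C(O) = 1/(6 + O)
d = 3 (d = 4 - 1 = 3)
I(P) = P/22 (I(P) = (P/(6 + 5))/2 = (P/11)/2 = P/22)
(M*17)*I(D(d)) = (0*17)*((1/22)*3) = 0*(3/22) = 0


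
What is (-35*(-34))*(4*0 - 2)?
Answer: -2380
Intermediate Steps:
(-35*(-34))*(4*0 - 2) = 1190*(0 - 2) = 1190*(-2) = -2380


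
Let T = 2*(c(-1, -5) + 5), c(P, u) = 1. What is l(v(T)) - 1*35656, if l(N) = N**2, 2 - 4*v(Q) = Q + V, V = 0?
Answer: -142599/4 ≈ -35650.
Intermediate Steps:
T = 12 (T = 2*(1 + 5) = 2*6 = 12)
v(Q) = 1/2 - Q/4 (v(Q) = 1/2 - (Q + 0)/4 = 1/2 - Q/4)
l(v(T)) - 1*35656 = (1/2 - 1/4*12)**2 - 1*35656 = (1/2 - 3)**2 - 35656 = (-5/2)**2 - 35656 = 25/4 - 35656 = -142599/4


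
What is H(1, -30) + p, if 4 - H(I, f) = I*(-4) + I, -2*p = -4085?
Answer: 4099/2 ≈ 2049.5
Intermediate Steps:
p = 4085/2 (p = -1/2*(-4085) = 4085/2 ≈ 2042.5)
H(I, f) = 4 + 3*I (H(I, f) = 4 - (I*(-4) + I) = 4 - (-4*I + I) = 4 - (-3)*I = 4 + 3*I)
H(1, -30) + p = (4 + 3*1) + 4085/2 = (4 + 3) + 4085/2 = 7 + 4085/2 = 4099/2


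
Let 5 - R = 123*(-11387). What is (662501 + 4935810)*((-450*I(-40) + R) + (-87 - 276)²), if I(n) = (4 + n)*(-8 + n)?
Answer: 4225465185025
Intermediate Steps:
I(n) = (-8 + n)*(4 + n)
R = 1400606 (R = 5 - 123*(-11387) = 5 - 1*(-1400601) = 5 + 1400601 = 1400606)
(662501 + 4935810)*((-450*I(-40) + R) + (-87 - 276)²) = (662501 + 4935810)*((-450*(-32 + (-40)² - 4*(-40)) + 1400606) + (-87 - 276)²) = 5598311*((-450*(-32 + 1600 + 160) + 1400606) + (-363)²) = 5598311*((-450*1728 + 1400606) + 131769) = 5598311*((-777600 + 1400606) + 131769) = 5598311*(623006 + 131769) = 5598311*754775 = 4225465185025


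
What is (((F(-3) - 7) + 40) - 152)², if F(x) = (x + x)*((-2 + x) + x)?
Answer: 5041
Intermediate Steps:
F(x) = 2*x*(-2 + 2*x) (F(x) = (2*x)*(-2 + 2*x) = 2*x*(-2 + 2*x))
(((F(-3) - 7) + 40) - 152)² = (((4*(-3)*(-1 - 3) - 7) + 40) - 152)² = (((4*(-3)*(-4) - 7) + 40) - 152)² = (((48 - 7) + 40) - 152)² = ((41 + 40) - 152)² = (81 - 152)² = (-71)² = 5041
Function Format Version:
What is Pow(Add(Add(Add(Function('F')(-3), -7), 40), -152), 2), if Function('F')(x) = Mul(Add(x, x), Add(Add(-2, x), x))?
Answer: 5041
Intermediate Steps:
Function('F')(x) = Mul(2, x, Add(-2, Mul(2, x))) (Function('F')(x) = Mul(Mul(2, x), Add(-2, Mul(2, x))) = Mul(2, x, Add(-2, Mul(2, x))))
Pow(Add(Add(Add(Function('F')(-3), -7), 40), -152), 2) = Pow(Add(Add(Add(Mul(4, -3, Add(-1, -3)), -7), 40), -152), 2) = Pow(Add(Add(Add(Mul(4, -3, -4), -7), 40), -152), 2) = Pow(Add(Add(Add(48, -7), 40), -152), 2) = Pow(Add(Add(41, 40), -152), 2) = Pow(Add(81, -152), 2) = Pow(-71, 2) = 5041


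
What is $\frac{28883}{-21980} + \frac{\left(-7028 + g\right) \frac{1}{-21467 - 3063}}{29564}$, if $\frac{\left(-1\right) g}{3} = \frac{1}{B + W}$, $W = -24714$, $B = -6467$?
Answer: $- \frac{32655766554851023}{24851263456961480} \approx -1.314$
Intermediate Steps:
$g = \frac{3}{31181}$ ($g = - \frac{3}{-6467 - 24714} = - \frac{3}{-31181} = \left(-3\right) \left(- \frac{1}{31181}\right) = \frac{3}{31181} \approx 9.6212 \cdot 10^{-5}$)
$\frac{28883}{-21980} + \frac{\left(-7028 + g\right) \frac{1}{-21467 - 3063}}{29564} = \frac{28883}{-21980} + \frac{\left(-7028 + \frac{3}{31181}\right) \frac{1}{-21467 - 3063}}{29564} = 28883 \left(- \frac{1}{21980}\right) + - \frac{219140065}{31181 \left(-24530\right)} \frac{1}{29564} = - \frac{28883}{21980} + \left(- \frac{219140065}{31181}\right) \left(- \frac{1}{24530}\right) \frac{1}{29564} = - \frac{28883}{21980} + \frac{43828013}{152973986} \cdot \frac{1}{29564} = - \frac{28883}{21980} + \frac{43828013}{4522522922104} = - \frac{32655766554851023}{24851263456961480}$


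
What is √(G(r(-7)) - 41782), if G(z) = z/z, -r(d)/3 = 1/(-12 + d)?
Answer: I*√41781 ≈ 204.4*I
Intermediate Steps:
r(d) = -3/(-12 + d)
G(z) = 1
√(G(r(-7)) - 41782) = √(1 - 41782) = √(-41781) = I*√41781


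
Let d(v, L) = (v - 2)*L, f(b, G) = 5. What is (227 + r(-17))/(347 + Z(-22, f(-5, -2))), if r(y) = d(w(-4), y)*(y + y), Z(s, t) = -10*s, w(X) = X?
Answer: -463/81 ≈ -5.7160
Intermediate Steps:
d(v, L) = L*(-2 + v) (d(v, L) = (-2 + v)*L = L*(-2 + v))
r(y) = -12*y**2 (r(y) = (y*(-2 - 4))*(y + y) = (y*(-6))*(2*y) = (-6*y)*(2*y) = -12*y**2)
(227 + r(-17))/(347 + Z(-22, f(-5, -2))) = (227 - 12*(-17)**2)/(347 - 10*(-22)) = (227 - 12*289)/(347 + 220) = (227 - 3468)/567 = -3241*1/567 = -463/81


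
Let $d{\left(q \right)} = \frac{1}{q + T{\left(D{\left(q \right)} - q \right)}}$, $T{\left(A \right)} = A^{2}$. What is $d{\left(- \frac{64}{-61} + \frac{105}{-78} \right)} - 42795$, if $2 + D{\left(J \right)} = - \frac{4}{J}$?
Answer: $- \frac{3298983154835587749}{77088064326523} \approx -42795.0$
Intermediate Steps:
$D{\left(J \right)} = -2 - \frac{4}{J}$
$d{\left(q \right)} = \frac{1}{q + \left(-2 - q - \frac{4}{q}\right)^{2}}$ ($d{\left(q \right)} = \frac{1}{q + \left(\left(-2 - \frac{4}{q}\right) - q\right)^{2}} = \frac{1}{q + \left(-2 - q - \frac{4}{q}\right)^{2}}$)
$d{\left(- \frac{64}{-61} + \frac{105}{-78} \right)} - 42795 = \frac{\left(- \frac{64}{-61} + \frac{105}{-78}\right)^{2}}{\left(- \frac{64}{-61} + \frac{105}{-78}\right)^{3} + \left(4 + \left(- \frac{64}{-61} + \frac{105}{-78}\right) \left(2 + \left(- \frac{64}{-61} + \frac{105}{-78}\right)\right)\right)^{2}} - 42795 = \frac{\left(\left(-64\right) \left(- \frac{1}{61}\right) + 105 \left(- \frac{1}{78}\right)\right)^{2}}{\left(\left(-64\right) \left(- \frac{1}{61}\right) + 105 \left(- \frac{1}{78}\right)\right)^{3} + \left(4 + \left(\left(-64\right) \left(- \frac{1}{61}\right) + 105 \left(- \frac{1}{78}\right)\right) \left(2 + \left(\left(-64\right) \left(- \frac{1}{61}\right) + 105 \left(- \frac{1}{78}\right)\right)\right)\right)^{2}} - 42795 = \frac{\left(\frac{64}{61} - \frac{35}{26}\right)^{2}}{\left(\frac{64}{61} - \frac{35}{26}\right)^{3} + \left(4 + \left(\frac{64}{61} - \frac{35}{26}\right) \left(2 + \left(\frac{64}{61} - \frac{35}{26}\right)\right)\right)^{2}} - 42795 = \frac{\left(- \frac{471}{1586}\right)^{2}}{\left(- \frac{471}{1586}\right)^{3} + \left(4 - \frac{471 \left(2 - \frac{471}{1586}\right)}{1586}\right)^{2}} - 42795 = \frac{221841}{2515396 \left(- \frac{104487111}{3989418056} + \left(4 - \frac{1272171}{2515396}\right)^{2}\right)} - 42795 = \frac{221841}{2515396 \left(- \frac{104487111}{3989418056} + \left(\frac{8789413}{2515396}\right)^{2}\right)} - 42795 = \frac{221841}{2515396 \left(- \frac{104487111}{3989418056} + \frac{77253780884569}{6327217036816}\right)} - 42795 = \frac{221841}{2515396 \cdot \frac{77088064326523}{6327217036816}} - 42795 = \frac{221841}{2515396} \cdot \frac{6327217036816}{77088064326523} - 42795 = \frac{558017964036}{77088064326523} - 42795 = - \frac{3298983154835587749}{77088064326523}$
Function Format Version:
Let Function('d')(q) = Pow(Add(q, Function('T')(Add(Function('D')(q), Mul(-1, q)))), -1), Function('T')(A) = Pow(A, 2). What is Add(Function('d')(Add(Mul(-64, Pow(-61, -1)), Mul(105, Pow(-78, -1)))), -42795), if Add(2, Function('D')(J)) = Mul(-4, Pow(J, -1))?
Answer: Rational(-3298983154835587749, 77088064326523) ≈ -42795.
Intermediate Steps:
Function('D')(J) = Add(-2, Mul(-4, Pow(J, -1)))
Function('d')(q) = Pow(Add(q, Pow(Add(-2, Mul(-1, q), Mul(-4, Pow(q, -1))), 2)), -1) (Function('d')(q) = Pow(Add(q, Pow(Add(Add(-2, Mul(-4, Pow(q, -1))), Mul(-1, q)), 2)), -1) = Pow(Add(q, Pow(Add(-2, Mul(-1, q), Mul(-4, Pow(q, -1))), 2)), -1))
Add(Function('d')(Add(Mul(-64, Pow(-61, -1)), Mul(105, Pow(-78, -1)))), -42795) = Add(Mul(Pow(Add(Mul(-64, Pow(-61, -1)), Mul(105, Pow(-78, -1))), 2), Pow(Add(Pow(Add(Mul(-64, Pow(-61, -1)), Mul(105, Pow(-78, -1))), 3), Pow(Add(4, Mul(Add(Mul(-64, Pow(-61, -1)), Mul(105, Pow(-78, -1))), Add(2, Add(Mul(-64, Pow(-61, -1)), Mul(105, Pow(-78, -1)))))), 2)), -1)), -42795) = Add(Mul(Pow(Add(Mul(-64, Rational(-1, 61)), Mul(105, Rational(-1, 78))), 2), Pow(Add(Pow(Add(Mul(-64, Rational(-1, 61)), Mul(105, Rational(-1, 78))), 3), Pow(Add(4, Mul(Add(Mul(-64, Rational(-1, 61)), Mul(105, Rational(-1, 78))), Add(2, Add(Mul(-64, Rational(-1, 61)), Mul(105, Rational(-1, 78)))))), 2)), -1)), -42795) = Add(Mul(Pow(Add(Rational(64, 61), Rational(-35, 26)), 2), Pow(Add(Pow(Add(Rational(64, 61), Rational(-35, 26)), 3), Pow(Add(4, Mul(Add(Rational(64, 61), Rational(-35, 26)), Add(2, Add(Rational(64, 61), Rational(-35, 26))))), 2)), -1)), -42795) = Add(Mul(Pow(Rational(-471, 1586), 2), Pow(Add(Pow(Rational(-471, 1586), 3), Pow(Add(4, Mul(Rational(-471, 1586), Add(2, Rational(-471, 1586)))), 2)), -1)), -42795) = Add(Mul(Rational(221841, 2515396), Pow(Add(Rational(-104487111, 3989418056), Pow(Add(4, Mul(Rational(-471, 1586), Rational(2701, 1586))), 2)), -1)), -42795) = Add(Mul(Rational(221841, 2515396), Pow(Add(Rational(-104487111, 3989418056), Pow(Add(4, Rational(-1272171, 2515396)), 2)), -1)), -42795) = Add(Mul(Rational(221841, 2515396), Pow(Add(Rational(-104487111, 3989418056), Pow(Rational(8789413, 2515396), 2)), -1)), -42795) = Add(Mul(Rational(221841, 2515396), Pow(Add(Rational(-104487111, 3989418056), Rational(77253780884569, 6327217036816)), -1)), -42795) = Add(Mul(Rational(221841, 2515396), Pow(Rational(77088064326523, 6327217036816), -1)), -42795) = Add(Mul(Rational(221841, 2515396), Rational(6327217036816, 77088064326523)), -42795) = Add(Rational(558017964036, 77088064326523), -42795) = Rational(-3298983154835587749, 77088064326523)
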